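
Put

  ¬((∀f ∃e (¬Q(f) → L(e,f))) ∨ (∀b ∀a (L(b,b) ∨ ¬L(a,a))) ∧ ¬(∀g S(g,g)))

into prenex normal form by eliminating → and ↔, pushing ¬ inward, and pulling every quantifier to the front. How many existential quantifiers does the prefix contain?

3

First replace A → B with ¬A ∨ B.
  ¬((∀f ∃e (¬¬Q(f) ∨ L(e,f))) ∨ (∀b ∀a (L(b,b) ∨ ¬L(a,a))) ∧ ¬(∀g S(g,g)))
Drive negations inward (¬∀x A ≡ ∃x ¬A, ¬∃x A ≡ ∀x ¬A, De Morgan for ∧/∨):
  (∃f ∀e (¬Q(f) ∧ ¬L(e,f))) ∧ ((∃b ∃a (¬L(b,b) ∧ L(a,a))) ∨ (∀g S(g,g)))
Finally move all quantifiers to the prefix:
  ∃f ∀e ∃b ∃a ∀g (¬Q(f) ∧ ¬L(e,f) ∧ (¬L(b,b) ∧ L(a,a) ∨ S(g,g)))
The prefix is ∃f ∀e ∃b ∃a ∀g: 2 universal, 3 existential.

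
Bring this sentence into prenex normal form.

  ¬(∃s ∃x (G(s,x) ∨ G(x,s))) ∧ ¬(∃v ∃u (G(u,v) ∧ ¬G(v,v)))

∀s ∀x ∀v ∀u (¬G(s,x) ∧ ¬G(x,s) ∧ (¬G(u,v) ∨ G(v,v)))

Move each ¬ inward, flipping quantifiers it crosses:
  (∀s ∀x (¬G(s,x) ∧ ¬G(x,s))) ∧ (∀v ∀u (¬G(u,v) ∨ G(v,v)))
All bound variables are already distinct, so no renaming is needed.
Finally move all quantifiers to the prefix:
  ∀s ∀x ∀v ∀u (¬G(s,x) ∧ ¬G(x,s) ∧ (¬G(u,v) ∨ G(v,v)))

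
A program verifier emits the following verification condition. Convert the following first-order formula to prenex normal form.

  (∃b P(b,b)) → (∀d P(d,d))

Rewrite implications/biconditionals: A → B as ¬A ∨ B.
  ¬(∃b P(b,b)) ∨ (∀d P(d,d))
Move each ¬ inward, flipping quantifiers it crosses:
  (∀b ¬P(b,b)) ∨ (∀d P(d,d))
All bound variables are already distinct, so no renaming is needed.
Pull the quantifiers to the front (each side's bound variable is not free in the other side):
  ∀b ∀d (¬P(b,b) ∨ P(d,d))

∀b ∀d (¬P(b,b) ∨ P(d,d))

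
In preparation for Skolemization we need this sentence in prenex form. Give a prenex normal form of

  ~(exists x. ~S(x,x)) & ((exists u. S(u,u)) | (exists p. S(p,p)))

forall x. exists u. exists p. (S(x,x) & (S(u,u) | S(p,p)))

Drive negations inward (¬∀x A ≡ ∃x ¬A, ¬∃x A ≡ ∀x ¬A, De Morgan for ∧/∨):
  (forall x. S(x,x)) & ((exists u. S(u,u)) | (exists p. S(p,p)))
All bound variables are already distinct, so no renaming is needed.
Finally move all quantifiers to the prefix:
  forall x. exists u. exists p. (S(x,x) & (S(u,u) | S(p,p)))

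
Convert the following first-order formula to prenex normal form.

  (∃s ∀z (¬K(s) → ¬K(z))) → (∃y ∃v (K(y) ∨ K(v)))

First replace A → B with ¬A ∨ B.
  ¬(∃s ∀z (¬¬K(s) ∨ ¬K(z))) ∨ (∃y ∃v (K(y) ∨ K(v)))
Move each ¬ inward, flipping quantifiers it crosses:
  (∀s ∃z (¬K(s) ∧ K(z))) ∨ (∃y ∃v (K(y) ∨ K(v)))
Extract every quantifier outward, since the variables are now distinct and don't occur free across branches:
  ∀s ∃z ∃y ∃v (¬K(s) ∧ K(z) ∨ K(y) ∨ K(v))

∀s ∃z ∃y ∃v (¬K(s) ∧ K(z) ∨ K(y) ∨ K(v))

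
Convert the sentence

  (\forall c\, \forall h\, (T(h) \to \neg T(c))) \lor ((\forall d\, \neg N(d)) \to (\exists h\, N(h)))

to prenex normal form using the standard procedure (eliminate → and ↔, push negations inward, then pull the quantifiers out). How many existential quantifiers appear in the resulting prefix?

2

Rewrite implications/biconditionals: A → B as ¬A ∨ B.
  (\forall c\, \forall h\, (\neg T(h) \lor \neg T(c))) \lor \neg (\forall d\, \neg N(d)) \lor (\exists h\, N(h))
Push ¬ through the quantifiers and connectives to reach negation normal form:
  (\forall c\, \forall h\, (\neg T(h) \lor \neg T(c))) \lor (\exists d\, N(d)) \lor (\exists h\, N(h))
Rename bound variables to avoid capture: h↦u.
  (\forall c\, \forall h\, (\neg T(h) \lor \neg T(c))) \lor (\exists d\, N(d)) \lor (\exists u\, N(u))
Pull the quantifiers to the front (each side's bound variable is not free in the other side):
  \forall c\, \forall h\, \exists d\, \exists u\, (\neg T(h) \lor \neg T(c) \lor N(d) \lor N(u))
The prefix is \forall c \forall h \exists d \exists u: 2 universal, 2 existential.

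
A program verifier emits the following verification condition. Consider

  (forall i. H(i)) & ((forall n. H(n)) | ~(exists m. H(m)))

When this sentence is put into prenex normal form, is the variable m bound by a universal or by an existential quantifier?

Push ¬ through the quantifiers and connectives to reach negation normal form:
  (forall i. H(i)) & ((forall n. H(n)) | (forall m. ~H(m)))
All bound variables are already distinct, so no renaming is needed.
Pull the quantifiers to the front (each side's bound variable is not free in the other side):
  forall i. forall n. forall m. (H(i) & (H(n) | ~H(m)))
The quantifier exists m sits under an odd number of negations, so it flips to forall m.

universal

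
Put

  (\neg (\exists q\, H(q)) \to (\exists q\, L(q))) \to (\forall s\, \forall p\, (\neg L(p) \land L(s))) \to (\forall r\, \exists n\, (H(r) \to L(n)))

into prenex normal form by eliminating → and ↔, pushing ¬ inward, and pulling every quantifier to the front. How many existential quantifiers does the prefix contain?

3

First replace A → B with ¬A ∨ B.
  \neg (\neg \neg (\exists q\, H(q)) \lor (\exists q\, L(q))) \lor \neg (\forall s\, \forall p\, (\neg L(p) \land L(s))) \lor (\forall r\, \exists n\, (\neg H(r) \lor L(n)))
Push ¬ through the quantifiers and connectives to reach negation normal form:
  (\forall q\, \neg H(q)) \land (\forall q\, \neg L(q)) \lor (\exists s\, \exists p\, (L(p) \lor \neg L(s))) \lor (\forall r\, \exists n\, (\neg H(r) \lor L(n)))
Rename bound variables to avoid capture: q↦y.
  (\forall q\, \neg H(q)) \land (\forall y\, \neg L(y)) \lor (\exists s\, \exists p\, (L(p) \lor \neg L(s))) \lor (\forall r\, \exists n\, (\neg H(r) \lor L(n)))
Pull the quantifiers to the front (each side's bound variable is not free in the other side):
  \forall q\, \forall y\, \exists s\, \exists p\, \forall r\, \exists n\, (\neg H(q) \land \neg L(y) \lor L(p) \lor \neg L(s) \lor \neg H(r) \lor L(n))
The prefix is \forall q \forall y \exists s \exists p \forall r \exists n: 3 universal, 3 existential.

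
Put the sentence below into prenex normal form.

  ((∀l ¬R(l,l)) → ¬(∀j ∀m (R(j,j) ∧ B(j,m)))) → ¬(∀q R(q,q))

∀l ∀j ∀m ∃q (¬R(l,l) ∧ R(j,j) ∧ B(j,m) ∨ ¬R(q,q))

Eliminate → and ↔ using ¬ and ∨.
  ¬(¬(∀l ¬R(l,l)) ∨ ¬(∀j ∀m (R(j,j) ∧ B(j,m)))) ∨ ¬(∀q R(q,q))
Move each ¬ inward, flipping quantifiers it crosses:
  (∀l ¬R(l,l)) ∧ (∀j ∀m (R(j,j) ∧ B(j,m))) ∨ (∃q ¬R(q,q))
Extract every quantifier outward, since the variables are now distinct and don't occur free across branches:
  ∀l ∀j ∀m ∃q (¬R(l,l) ∧ R(j,j) ∧ B(j,m) ∨ ¬R(q,q))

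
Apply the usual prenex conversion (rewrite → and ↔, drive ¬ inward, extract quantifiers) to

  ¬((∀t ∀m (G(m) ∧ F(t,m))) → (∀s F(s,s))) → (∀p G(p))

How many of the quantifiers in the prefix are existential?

Eliminate → and ↔ using ¬ and ∨.
  ¬¬(¬(∀t ∀m (G(m) ∧ F(t,m))) ∨ (∀s F(s,s))) ∨ (∀p G(p))
Move each ¬ inward, flipping quantifiers it crosses:
  (∃t ∃m (¬G(m) ∨ ¬F(t,m))) ∨ (∀s F(s,s)) ∨ (∀p G(p))
Finally move all quantifiers to the prefix:
  ∃t ∃m ∀s ∀p (¬G(m) ∨ ¬F(t,m) ∨ F(s,s) ∨ G(p))
The prefix is ∃t ∃m ∀s ∀p: 2 universal, 2 existential.

2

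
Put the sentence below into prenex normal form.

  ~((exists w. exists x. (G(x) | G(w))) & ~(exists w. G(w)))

forall w. forall x. exists r. (~G(x) & ~G(w) | G(r))

Move each ¬ inward, flipping quantifiers it crosses:
  (forall w. forall x. (~G(x) & ~G(w))) | (exists w. G(w))
Standardize variables apart so no two quantifiers bind the same name: w↦r.
  (forall w. forall x. (~G(x) & ~G(w))) | (exists r. G(r))
Extract every quantifier outward, since the variables are now distinct and don't occur free across branches:
  forall w. forall x. exists r. (~G(x) & ~G(w) | G(r))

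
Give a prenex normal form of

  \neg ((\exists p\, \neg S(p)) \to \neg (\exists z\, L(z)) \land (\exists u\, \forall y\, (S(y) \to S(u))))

\exists p\, \exists z\, \forall u\, \exists y\, (\neg S(p) \land (L(z) \lor S(y) \land \neg S(u)))

Rewrite implications/biconditionals: A → B as ¬A ∨ B.
  \neg (\neg (\exists p\, \neg S(p)) \lor \neg (\exists z\, L(z)) \land (\exists u\, \forall y\, (\neg S(y) \lor S(u))))
Push ¬ through the quantifiers and connectives to reach negation normal form:
  (\exists p\, \neg S(p)) \land ((\exists z\, L(z)) \lor (\forall u\, \exists y\, (S(y) \land \neg S(u))))
All bound variables are already distinct, so no renaming is needed.
Pull the quantifiers to the front (each side's bound variable is not free in the other side):
  \exists p\, \exists z\, \forall u\, \exists y\, (\neg S(p) \land (L(z) \lor S(y) \land \neg S(u)))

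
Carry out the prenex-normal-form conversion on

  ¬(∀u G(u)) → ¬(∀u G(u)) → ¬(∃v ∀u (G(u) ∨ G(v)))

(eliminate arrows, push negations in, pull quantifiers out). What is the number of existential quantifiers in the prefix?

1

First replace A → B with ¬A ∨ B.
  ¬¬(∀u G(u)) ∨ ¬¬(∀u G(u)) ∨ ¬(∃v ∀u (G(u) ∨ G(v)))
Push ¬ through the quantifiers and connectives to reach negation normal form:
  (∀u G(u)) ∨ (∀u G(u)) ∨ (∀v ∃u (¬G(u) ∧ ¬G(v)))
Rename bound variables to avoid capture: u↦z, u↦y.
  (∀u G(u)) ∨ (∀z G(z)) ∨ (∀v ∃y (¬G(y) ∧ ¬G(v)))
Pull the quantifiers to the front (each side's bound variable is not free in the other side):
  ∀u ∀z ∀v ∃y (G(u) ∨ G(z) ∨ ¬G(y) ∧ ¬G(v))
The prefix is ∀u ∀z ∀v ∃y: 3 universal, 1 existential.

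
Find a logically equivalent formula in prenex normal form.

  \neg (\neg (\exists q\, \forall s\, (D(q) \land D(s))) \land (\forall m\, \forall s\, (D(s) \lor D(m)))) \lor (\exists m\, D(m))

\exists q\, \forall s\, \exists m\, \exists w\, \exists w1\, (D(q) \land D(s) \lor \neg D(w) \land \neg D(m) \lor D(w1))

Move each ¬ inward, flipping quantifiers it crosses:
  (\exists q\, \forall s\, (D(q) \land D(s))) \lor (\exists m\, \exists s\, (\neg D(s) \land \neg D(m))) \lor (\exists m\, D(m))
Standardize variables apart so no two quantifiers bind the same name: s↦w, m↦w1.
  (\exists q\, \forall s\, (D(q) \land D(s))) \lor (\exists m\, \exists w\, (\neg D(w) \land \neg D(m))) \lor (\exists w1\, D(w1))
Extract every quantifier outward, since the variables are now distinct and don't occur free across branches:
  \exists q\, \forall s\, \exists m\, \exists w\, \exists w1\, (D(q) \land D(s) \lor \neg D(w) \land \neg D(m) \lor D(w1))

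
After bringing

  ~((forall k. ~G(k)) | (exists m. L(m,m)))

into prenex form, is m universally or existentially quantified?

Push ¬ through the quantifiers and connectives to reach negation normal form:
  (exists k. G(k)) & (forall m. ~L(m,m))
All bound variables are already distinct, so no renaming is needed.
Finally move all quantifiers to the prefix:
  exists k. forall m. (G(k) & ~L(m,m))
The quantifier exists m sits under an odd number of negations, so it flips to forall m.

universal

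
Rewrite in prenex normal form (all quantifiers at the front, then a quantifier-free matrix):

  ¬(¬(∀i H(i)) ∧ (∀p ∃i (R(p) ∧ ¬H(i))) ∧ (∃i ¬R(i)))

∀i ∃p ∀z ∀z1 (H(i) ∨ ¬R(p) ∨ H(z) ∨ R(z1))

Drive negations inward (¬∀x A ≡ ∃x ¬A, ¬∃x A ≡ ∀x ¬A, De Morgan for ∧/∨):
  (∀i H(i)) ∨ (∃p ∀i (¬R(p) ∨ H(i))) ∨ (∀i R(i))
Rename bound variables to avoid capture: i↦z, i↦z1.
  (∀i H(i)) ∨ (∃p ∀z (¬R(p) ∨ H(z))) ∨ (∀z1 R(z1))
Extract every quantifier outward, since the variables are now distinct and don't occur free across branches:
  ∀i ∃p ∀z ∀z1 (H(i) ∨ ¬R(p) ∨ H(z) ∨ R(z1))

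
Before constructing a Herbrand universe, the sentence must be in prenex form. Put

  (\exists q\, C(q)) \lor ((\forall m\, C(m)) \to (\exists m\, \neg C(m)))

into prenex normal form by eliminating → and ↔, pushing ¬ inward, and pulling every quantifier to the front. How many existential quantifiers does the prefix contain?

Eliminate → and ↔ using ¬ and ∨.
  (\exists q\, C(q)) \lor \neg (\forall m\, C(m)) \lor (\exists m\, \neg C(m))
Move each ¬ inward, flipping quantifiers it crosses:
  (\exists q\, C(q)) \lor (\exists m\, \neg C(m)) \lor (\exists m\, \neg C(m))
Give each quantifier a distinct variable: m↦v1.
  (\exists q\, C(q)) \lor (\exists m\, \neg C(m)) \lor (\exists v1\, \neg C(v1))
Extract every quantifier outward, since the variables are now distinct and don't occur free across branches:
  \exists q\, \exists m\, \exists v1\, (C(q) \lor \neg C(m) \lor \neg C(v1))
The prefix is \exists q \exists m \exists v1: 0 universal, 3 existential.

3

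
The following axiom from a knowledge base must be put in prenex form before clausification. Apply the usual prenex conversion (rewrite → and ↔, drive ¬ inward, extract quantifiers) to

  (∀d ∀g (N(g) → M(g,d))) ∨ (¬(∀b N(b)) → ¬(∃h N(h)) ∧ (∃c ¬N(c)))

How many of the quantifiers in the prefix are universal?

Eliminate → and ↔ using ¬ and ∨.
  (∀d ∀g (¬N(g) ∨ M(g,d))) ∨ ¬¬(∀b N(b)) ∨ ¬(∃h N(h)) ∧ (∃c ¬N(c))
Push ¬ through the quantifiers and connectives to reach negation normal form:
  (∀d ∀g (¬N(g) ∨ M(g,d))) ∨ (∀b N(b)) ∨ (∀h ¬N(h)) ∧ (∃c ¬N(c))
Extract every quantifier outward, since the variables are now distinct and don't occur free across branches:
  ∀d ∀g ∀b ∀h ∃c (¬N(g) ∨ M(g,d) ∨ N(b) ∨ ¬N(h) ∧ ¬N(c))
The prefix is ∀d ∀g ∀b ∀h ∃c: 4 universal, 1 existential.

4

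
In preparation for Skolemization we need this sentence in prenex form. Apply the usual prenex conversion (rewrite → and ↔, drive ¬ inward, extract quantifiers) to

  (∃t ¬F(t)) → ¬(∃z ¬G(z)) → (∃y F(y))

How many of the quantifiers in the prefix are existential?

Rewrite implications/biconditionals: A → B as ¬A ∨ B.
  ¬(∃t ¬F(t)) ∨ ¬¬(∃z ¬G(z)) ∨ (∃y F(y))
Drive negations inward (¬∀x A ≡ ∃x ¬A, ¬∃x A ≡ ∀x ¬A, De Morgan for ∧/∨):
  (∀t F(t)) ∨ (∃z ¬G(z)) ∨ (∃y F(y))
Extract every quantifier outward, since the variables are now distinct and don't occur free across branches:
  ∀t ∃z ∃y (F(t) ∨ ¬G(z) ∨ F(y))
The prefix is ∀t ∃z ∃y: 1 universal, 2 existential.

2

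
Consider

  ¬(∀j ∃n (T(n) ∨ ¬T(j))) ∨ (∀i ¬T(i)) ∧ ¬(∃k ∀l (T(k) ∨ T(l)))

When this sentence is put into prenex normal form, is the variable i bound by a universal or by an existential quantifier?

universal

Drive negations inward (¬∀x A ≡ ∃x ¬A, ¬∃x A ≡ ∀x ¬A, De Morgan for ∧/∨):
  (∃j ∀n (¬T(n) ∧ T(j))) ∨ (∀i ¬T(i)) ∧ (∀k ∃l (¬T(k) ∧ ¬T(l)))
Finally move all quantifiers to the prefix:
  ∃j ∀n ∀i ∀k ∃l (¬T(n) ∧ T(j) ∨ ¬T(i) ∧ ¬T(k) ∧ ¬T(l))
The quantifier ∀i sits under an even number of negations, so it remains universal.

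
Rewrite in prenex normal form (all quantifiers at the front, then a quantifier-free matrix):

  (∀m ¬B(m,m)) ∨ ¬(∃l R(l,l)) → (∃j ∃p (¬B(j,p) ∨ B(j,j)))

∃m ∃l ∃j ∃p (B(m,m) ∧ R(l,l) ∨ ¬B(j,p) ∨ B(j,j))

Eliminate → and ↔ using ¬ and ∨.
  ¬((∀m ¬B(m,m)) ∨ ¬(∃l R(l,l))) ∨ (∃j ∃p (¬B(j,p) ∨ B(j,j)))
Move each ¬ inward, flipping quantifiers it crosses:
  (∃m B(m,m)) ∧ (∃l R(l,l)) ∨ (∃j ∃p (¬B(j,p) ∨ B(j,j)))
Finally move all quantifiers to the prefix:
  ∃m ∃l ∃j ∃p (B(m,m) ∧ R(l,l) ∨ ¬B(j,p) ∨ B(j,j))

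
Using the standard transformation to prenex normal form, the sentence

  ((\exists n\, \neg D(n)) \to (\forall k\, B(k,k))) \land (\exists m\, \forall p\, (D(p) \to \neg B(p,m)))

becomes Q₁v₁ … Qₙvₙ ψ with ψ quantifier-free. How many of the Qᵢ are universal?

3

Eliminate → and ↔ using ¬ and ∨.
  (\neg (\exists n\, \neg D(n)) \lor (\forall k\, B(k,k))) \land (\exists m\, \forall p\, (\neg D(p) \lor \neg B(p,m)))
Move each ¬ inward, flipping quantifiers it crosses:
  ((\forall n\, D(n)) \lor (\forall k\, B(k,k))) \land (\exists m\, \forall p\, (\neg D(p) \lor \neg B(p,m)))
All bound variables are already distinct, so no renaming is needed.
Extract every quantifier outward, since the variables are now distinct and don't occur free across branches:
  \forall n\, \forall k\, \exists m\, \forall p\, ((D(n) \lor B(k,k)) \land (\neg D(p) \lor \neg B(p,m)))
The prefix is \forall n \forall k \exists m \forall p: 3 universal, 1 existential.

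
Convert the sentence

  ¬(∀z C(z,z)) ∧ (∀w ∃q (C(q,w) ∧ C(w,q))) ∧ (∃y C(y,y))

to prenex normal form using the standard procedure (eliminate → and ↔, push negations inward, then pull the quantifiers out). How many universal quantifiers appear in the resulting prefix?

1

Move each ¬ inward, flipping quantifiers it crosses:
  (∃z ¬C(z,z)) ∧ (∀w ∃q (C(q,w) ∧ C(w,q))) ∧ (∃y C(y,y))
All bound variables are already distinct, so no renaming is needed.
Pull the quantifiers to the front (each side's bound variable is not free in the other side):
  ∃z ∀w ∃q ∃y (¬C(z,z) ∧ C(q,w) ∧ C(w,q) ∧ C(y,y))
The prefix is ∃z ∀w ∃q ∃y: 1 universal, 3 existential.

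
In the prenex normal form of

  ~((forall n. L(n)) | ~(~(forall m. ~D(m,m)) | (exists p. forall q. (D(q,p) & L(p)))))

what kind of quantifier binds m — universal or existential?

existential

Move each ¬ inward, flipping quantifiers it crosses:
  (exists n. ~L(n)) & ((exists m. D(m,m)) | (exists p. forall q. (D(q,p) & L(p))))
Extract every quantifier outward, since the variables are now distinct and don't occur free across branches:
  exists n. exists m. exists p. forall q. (~L(n) & (D(m,m) | D(q,p) & L(p)))
The quantifier forall m sits under an odd number of negations, so it flips to exists m.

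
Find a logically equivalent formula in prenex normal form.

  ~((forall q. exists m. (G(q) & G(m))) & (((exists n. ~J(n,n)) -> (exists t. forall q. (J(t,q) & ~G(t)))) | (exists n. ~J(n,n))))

Rewrite implications/biconditionals: A → B as ¬A ∨ B.
  ~((forall q. exists m. (G(q) & G(m))) & (~(exists n. ~J(n,n)) | (exists t. forall q. (J(t,q) & ~G(t))) | (exists n. ~J(n,n))))
Drive negations inward (¬∀x A ≡ ∃x ¬A, ¬∃x A ≡ ∀x ¬A, De Morgan for ∧/∨):
  (exists q. forall m. (~G(q) | ~G(m))) | (exists n. ~J(n,n)) & (forall t. exists q. (~J(t,q) | G(t))) & (forall n. J(n,n))
Rename bound variables to avoid capture: q↦x1, n↦z1.
  (exists q. forall m. (~G(q) | ~G(m))) | (exists n. ~J(n,n)) & (forall t. exists x1. (~J(t,x1) | G(t))) & (forall z1. J(z1,z1))
Finally move all quantifiers to the prefix:
  exists q. forall m. exists n. forall t. exists x1. forall z1. (~G(q) | ~G(m) | ~J(n,n) & (~J(t,x1) | G(t)) & J(z1,z1))

exists q. forall m. exists n. forall t. exists x1. forall z1. (~G(q) | ~G(m) | ~J(n,n) & (~J(t,x1) | G(t)) & J(z1,z1))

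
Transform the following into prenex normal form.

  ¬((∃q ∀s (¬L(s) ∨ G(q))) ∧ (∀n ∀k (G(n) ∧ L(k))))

Drive negations inward (¬∀x A ≡ ∃x ¬A, ¬∃x A ≡ ∀x ¬A, De Morgan for ∧/∨):
  (∀q ∃s (L(s) ∧ ¬G(q))) ∨ (∃n ∃k (¬G(n) ∨ ¬L(k)))
All bound variables are already distinct, so no renaming is needed.
Finally move all quantifiers to the prefix:
  ∀q ∃s ∃n ∃k (L(s) ∧ ¬G(q) ∨ ¬G(n) ∨ ¬L(k))

∀q ∃s ∃n ∃k (L(s) ∧ ¬G(q) ∨ ¬G(n) ∨ ¬L(k))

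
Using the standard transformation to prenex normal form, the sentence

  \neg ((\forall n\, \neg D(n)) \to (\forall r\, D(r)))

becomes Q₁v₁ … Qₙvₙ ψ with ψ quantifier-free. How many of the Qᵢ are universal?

1

Eliminate → and ↔ using ¬ and ∨.
  \neg (\neg (\forall n\, \neg D(n)) \lor (\forall r\, D(r)))
Push ¬ through the quantifiers and connectives to reach negation normal form:
  (\forall n\, \neg D(n)) \land (\exists r\, \neg D(r))
Pull the quantifiers to the front (each side's bound variable is not free in the other side):
  \forall n\, \exists r\, (\neg D(n) \land \neg D(r))
The prefix is \forall n \exists r: 1 universal, 1 existential.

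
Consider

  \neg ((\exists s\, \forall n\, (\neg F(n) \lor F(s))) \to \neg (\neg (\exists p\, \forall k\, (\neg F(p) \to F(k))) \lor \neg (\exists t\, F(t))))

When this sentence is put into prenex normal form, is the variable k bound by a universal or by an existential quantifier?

Eliminate → and ↔ using ¬ and ∨.
  \neg (\neg (\exists s\, \forall n\, (\neg F(n) \lor F(s))) \lor \neg (\neg (\exists p\, \forall k\, (\neg \neg F(p) \lor F(k))) \lor \neg (\exists t\, F(t))))
Drive negations inward (¬∀x A ≡ ∃x ¬A, ¬∃x A ≡ ∀x ¬A, De Morgan for ∧/∨):
  (\exists s\, \forall n\, (\neg F(n) \lor F(s))) \land ((\forall p\, \exists k\, (\neg F(p) \land \neg F(k))) \lor (\forall t\, \neg F(t)))
All bound variables are already distinct, so no renaming is needed.
Pull the quantifiers to the front (each side's bound variable is not free in the other side):
  \exists s\, \forall n\, \forall p\, \exists k\, \forall t\, ((\neg F(n) \lor F(s)) \land (\neg F(p) \land \neg F(k) \lor \neg F(t)))
The quantifier \forall k sits under an odd number of negations (counting the antecedent side of each →), so it flips to \exists k.

existential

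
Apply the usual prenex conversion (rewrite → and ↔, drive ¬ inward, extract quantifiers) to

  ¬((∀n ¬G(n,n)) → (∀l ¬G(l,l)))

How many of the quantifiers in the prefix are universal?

1

Eliminate → and ↔ using ¬ and ∨.
  ¬(¬(∀n ¬G(n,n)) ∨ (∀l ¬G(l,l)))
Move each ¬ inward, flipping quantifiers it crosses:
  (∀n ¬G(n,n)) ∧ (∃l G(l,l))
Extract every quantifier outward, since the variables are now distinct and don't occur free across branches:
  ∀n ∃l (¬G(n,n) ∧ G(l,l))
The prefix is ∀n ∃l: 1 universal, 1 existential.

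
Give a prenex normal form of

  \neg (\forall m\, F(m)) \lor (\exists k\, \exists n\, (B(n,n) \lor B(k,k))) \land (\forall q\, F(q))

\exists m\, \exists k\, \exists n\, \forall q\, (\neg F(m) \lor (B(n,n) \lor B(k,k)) \land F(q))

Drive negations inward (¬∀x A ≡ ∃x ¬A, ¬∃x A ≡ ∀x ¬A, De Morgan for ∧/∨):
  (\exists m\, \neg F(m)) \lor (\exists k\, \exists n\, (B(n,n) \lor B(k,k))) \land (\forall q\, F(q))
Finally move all quantifiers to the prefix:
  \exists m\, \exists k\, \exists n\, \forall q\, (\neg F(m) \lor (B(n,n) \lor B(k,k)) \land F(q))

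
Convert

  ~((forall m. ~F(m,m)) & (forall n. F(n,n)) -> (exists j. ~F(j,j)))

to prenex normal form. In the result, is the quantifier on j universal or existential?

universal

Rewrite implications/biconditionals: A → B as ¬A ∨ B.
  ~(~((forall m. ~F(m,m)) & (forall n. F(n,n))) | (exists j. ~F(j,j)))
Drive negations inward (¬∀x A ≡ ∃x ¬A, ¬∃x A ≡ ∀x ¬A, De Morgan for ∧/∨):
  (forall m. ~F(m,m)) & (forall n. F(n,n)) & (forall j. F(j,j))
Pull the quantifiers to the front (each side's bound variable is not free in the other side):
  forall m. forall n. forall j. (~F(m,m) & F(n,n) & F(j,j))
The quantifier exists j sits under an odd number of negations (counting the antecedent side of each →), so it flips to forall j.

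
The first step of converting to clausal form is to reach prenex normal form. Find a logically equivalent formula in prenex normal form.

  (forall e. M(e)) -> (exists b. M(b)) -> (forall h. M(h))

First replace A → B with ¬A ∨ B.
  ~(forall e. M(e)) | ~(exists b. M(b)) | (forall h. M(h))
Drive negations inward (¬∀x A ≡ ∃x ¬A, ¬∃x A ≡ ∀x ¬A, De Morgan for ∧/∨):
  (exists e. ~M(e)) | (forall b. ~M(b)) | (forall h. M(h))
Finally move all quantifiers to the prefix:
  exists e. forall b. forall h. (~M(e) | ~M(b) | M(h))

exists e. forall b. forall h. (~M(e) | ~M(b) | M(h))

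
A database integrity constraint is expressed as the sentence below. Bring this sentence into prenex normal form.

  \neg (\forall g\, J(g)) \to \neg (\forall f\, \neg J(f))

Rewrite implications/biconditionals: A → B as ¬A ∨ B.
  \neg \neg (\forall g\, J(g)) \lor \neg (\forall f\, \neg J(f))
Push ¬ through the quantifiers and connectives to reach negation normal form:
  (\forall g\, J(g)) \lor (\exists f\, J(f))
All bound variables are already distinct, so no renaming is needed.
Extract every quantifier outward, since the variables are now distinct and don't occur free across branches:
  \forall g\, \exists f\, (J(g) \lor J(f))

\forall g\, \exists f\, (J(g) \lor J(f))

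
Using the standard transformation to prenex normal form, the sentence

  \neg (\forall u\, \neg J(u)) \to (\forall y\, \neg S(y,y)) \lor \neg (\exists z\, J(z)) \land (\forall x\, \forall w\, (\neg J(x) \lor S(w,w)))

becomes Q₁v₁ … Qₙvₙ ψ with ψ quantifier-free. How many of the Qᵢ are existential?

0

Eliminate → and ↔ using ¬ and ∨.
  \neg \neg (\forall u\, \neg J(u)) \lor (\forall y\, \neg S(y,y)) \lor \neg (\exists z\, J(z)) \land (\forall x\, \forall w\, (\neg J(x) \lor S(w,w)))
Move each ¬ inward, flipping quantifiers it crosses:
  (\forall u\, \neg J(u)) \lor (\forall y\, \neg S(y,y)) \lor (\forall z\, \neg J(z)) \land (\forall x\, \forall w\, (\neg J(x) \lor S(w,w)))
All bound variables are already distinct, so no renaming is needed.
Extract every quantifier outward, since the variables are now distinct and don't occur free across branches:
  \forall u\, \forall y\, \forall z\, \forall x\, \forall w\, (\neg J(u) \lor \neg S(y,y) \lor \neg J(z) \land (\neg J(x) \lor S(w,w)))
The prefix is \forall u \forall y \forall z \forall x \forall w: 5 universal, 0 existential.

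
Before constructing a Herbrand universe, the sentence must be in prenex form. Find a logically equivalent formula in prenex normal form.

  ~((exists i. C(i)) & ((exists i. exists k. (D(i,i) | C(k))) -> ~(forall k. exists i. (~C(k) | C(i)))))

First replace A → B with ¬A ∨ B.
  ~((exists i. C(i)) & (~(exists i. exists k. (D(i,i) | C(k))) | ~(forall k. exists i. (~C(k) | C(i)))))
Move each ¬ inward, flipping quantifiers it crosses:
  (forall i. ~C(i)) | (exists i. exists k. (D(i,i) | C(k))) & (forall k. exists i. (~C(k) | C(i)))
Standardize variables apart so no two quantifiers bind the same name: i↦w1, k↦x1, i↦u1.
  (forall i. ~C(i)) | (exists w1. exists k. (D(w1,w1) | C(k))) & (forall x1. exists u1. (~C(x1) | C(u1)))
Pull the quantifiers to the front (each side's bound variable is not free in the other side):
  forall i. exists w1. exists k. forall x1. exists u1. (~C(i) | (D(w1,w1) | C(k)) & (~C(x1) | C(u1)))

forall i. exists w1. exists k. forall x1. exists u1. (~C(i) | (D(w1,w1) | C(k)) & (~C(x1) | C(u1)))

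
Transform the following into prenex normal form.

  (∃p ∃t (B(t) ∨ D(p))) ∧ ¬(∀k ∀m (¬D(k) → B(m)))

∃p ∃t ∃k ∃m ((B(t) ∨ D(p)) ∧ ¬D(k) ∧ ¬B(m))

Rewrite implications/biconditionals: A → B as ¬A ∨ B.
  (∃p ∃t (B(t) ∨ D(p))) ∧ ¬(∀k ∀m (¬¬D(k) ∨ B(m)))
Push ¬ through the quantifiers and connectives to reach negation normal form:
  (∃p ∃t (B(t) ∨ D(p))) ∧ (∃k ∃m (¬D(k) ∧ ¬B(m)))
Extract every quantifier outward, since the variables are now distinct and don't occur free across branches:
  ∃p ∃t ∃k ∃m ((B(t) ∨ D(p)) ∧ ¬D(k) ∧ ¬B(m))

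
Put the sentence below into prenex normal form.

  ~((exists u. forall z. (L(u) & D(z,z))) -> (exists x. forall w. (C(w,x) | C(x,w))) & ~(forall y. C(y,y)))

exists u. forall z. forall x. exists w. forall y. (L(u) & D(z,z) & (~C(w,x) & ~C(x,w) | C(y,y)))

Eliminate → and ↔ using ¬ and ∨.
  ~(~(exists u. forall z. (L(u) & D(z,z))) | (exists x. forall w. (C(w,x) | C(x,w))) & ~(forall y. C(y,y)))
Move each ¬ inward, flipping quantifiers it crosses:
  (exists u. forall z. (L(u) & D(z,z))) & ((forall x. exists w. (~C(w,x) & ~C(x,w))) | (forall y. C(y,y)))
All bound variables are already distinct, so no renaming is needed.
Extract every quantifier outward, since the variables are now distinct and don't occur free across branches:
  exists u. forall z. forall x. exists w. forall y. (L(u) & D(z,z) & (~C(w,x) & ~C(x,w) | C(y,y)))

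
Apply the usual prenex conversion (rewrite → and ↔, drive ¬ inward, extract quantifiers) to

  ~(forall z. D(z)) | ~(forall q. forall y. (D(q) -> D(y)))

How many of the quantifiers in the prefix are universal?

0

Rewrite implications/biconditionals: A → B as ¬A ∨ B.
  ~(forall z. D(z)) | ~(forall q. forall y. (~D(q) | D(y)))
Drive negations inward (¬∀x A ≡ ∃x ¬A, ¬∃x A ≡ ∀x ¬A, De Morgan for ∧/∨):
  (exists z. ~D(z)) | (exists q. exists y. (D(q) & ~D(y)))
Pull the quantifiers to the front (each side's bound variable is not free in the other side):
  exists z. exists q. exists y. (~D(z) | D(q) & ~D(y))
The prefix is exists z exists q exists y: 0 universal, 3 existential.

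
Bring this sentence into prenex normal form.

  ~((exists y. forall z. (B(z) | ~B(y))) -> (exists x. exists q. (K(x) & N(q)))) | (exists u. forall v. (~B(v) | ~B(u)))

First replace A → B with ¬A ∨ B.
  ~(~(exists y. forall z. (B(z) | ~B(y))) | (exists x. exists q. (K(x) & N(q)))) | (exists u. forall v. (~B(v) | ~B(u)))
Push ¬ through the quantifiers and connectives to reach negation normal form:
  (exists y. forall z. (B(z) | ~B(y))) & (forall x. forall q. (~K(x) | ~N(q))) | (exists u. forall v. (~B(v) | ~B(u)))
All bound variables are already distinct, so no renaming is needed.
Pull the quantifiers to the front (each side's bound variable is not free in the other side):
  exists y. forall z. forall x. forall q. exists u. forall v. ((B(z) | ~B(y)) & (~K(x) | ~N(q)) | ~B(v) | ~B(u))

exists y. forall z. forall x. forall q. exists u. forall v. ((B(z) | ~B(y)) & (~K(x) | ~N(q)) | ~B(v) | ~B(u))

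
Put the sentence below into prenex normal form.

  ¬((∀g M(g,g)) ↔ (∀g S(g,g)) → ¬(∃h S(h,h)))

∀g ∀v ∃h ∃u1 ∀a ∃c (M(g,g) ∧ S(v,v) ∧ S(h,h) ∨ (¬S(u1,u1) ∨ ¬S(a,a)) ∧ ¬M(c,c))

Eliminate → and ↔ using ¬ and ∨; A ↔ B as (¬A ∨ B) ∧ (¬B ∨ A).
  ¬((¬(∀g M(g,g)) ∨ ¬(∀g S(g,g)) ∨ ¬(∃h S(h,h))) ∧ (¬(¬(∀g S(g,g)) ∨ ¬(∃h S(h,h))) ∨ (∀g M(g,g))))
Drive negations inward (¬∀x A ≡ ∃x ¬A, ¬∃x A ≡ ∀x ¬A, De Morgan for ∧/∨):
  (∀g M(g,g)) ∧ (∀g S(g,g)) ∧ (∃h S(h,h)) ∨ ((∃g ¬S(g,g)) ∨ (∀h ¬S(h,h))) ∧ (∃g ¬M(g,g))
Standardize variables apart so no two quantifiers bind the same name: g↦v, g↦u1, h↦a, g↦c.
  (∀g M(g,g)) ∧ (∀v S(v,v)) ∧ (∃h S(h,h)) ∨ ((∃u1 ¬S(u1,u1)) ∨ (∀a ¬S(a,a))) ∧ (∃c ¬M(c,c))
Pull the quantifiers to the front (each side's bound variable is not free in the other side):
  ∀g ∀v ∃h ∃u1 ∀a ∃c (M(g,g) ∧ S(v,v) ∧ S(h,h) ∨ (¬S(u1,u1) ∨ ¬S(a,a)) ∧ ¬M(c,c))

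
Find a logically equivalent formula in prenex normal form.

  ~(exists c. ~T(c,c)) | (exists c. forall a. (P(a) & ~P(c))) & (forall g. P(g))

forall c. exists v. forall a. forall g. (T(c,c) | P(a) & ~P(v) & P(g))

Drive negations inward (¬∀x A ≡ ∃x ¬A, ¬∃x A ≡ ∀x ¬A, De Morgan for ∧/∨):
  (forall c. T(c,c)) | (exists c. forall a. (P(a) & ~P(c))) & (forall g. P(g))
Rename bound variables to avoid capture: c↦v.
  (forall c. T(c,c)) | (exists v. forall a. (P(a) & ~P(v))) & (forall g. P(g))
Extract every quantifier outward, since the variables are now distinct and don't occur free across branches:
  forall c. exists v. forall a. forall g. (T(c,c) | P(a) & ~P(v) & P(g))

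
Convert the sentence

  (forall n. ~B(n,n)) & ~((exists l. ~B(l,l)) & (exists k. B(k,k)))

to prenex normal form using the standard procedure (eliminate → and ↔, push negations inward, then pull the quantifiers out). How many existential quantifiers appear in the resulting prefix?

Move each ¬ inward, flipping quantifiers it crosses:
  (forall n. ~B(n,n)) & ((forall l. B(l,l)) | (forall k. ~B(k,k)))
Pull the quantifiers to the front (each side's bound variable is not free in the other side):
  forall n. forall l. forall k. (~B(n,n) & (B(l,l) | ~B(k,k)))
The prefix is forall n forall l forall k: 3 universal, 0 existential.

0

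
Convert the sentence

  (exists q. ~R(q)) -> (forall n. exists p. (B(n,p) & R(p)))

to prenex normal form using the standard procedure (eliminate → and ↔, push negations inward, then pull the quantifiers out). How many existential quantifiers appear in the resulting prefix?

Eliminate → and ↔ using ¬ and ∨.
  ~(exists q. ~R(q)) | (forall n. exists p. (B(n,p) & R(p)))
Move each ¬ inward, flipping quantifiers it crosses:
  (forall q. R(q)) | (forall n. exists p. (B(n,p) & R(p)))
Pull the quantifiers to the front (each side's bound variable is not free in the other side):
  forall q. forall n. exists p. (R(q) | B(n,p) & R(p))
The prefix is forall q forall n exists p: 2 universal, 1 existential.

1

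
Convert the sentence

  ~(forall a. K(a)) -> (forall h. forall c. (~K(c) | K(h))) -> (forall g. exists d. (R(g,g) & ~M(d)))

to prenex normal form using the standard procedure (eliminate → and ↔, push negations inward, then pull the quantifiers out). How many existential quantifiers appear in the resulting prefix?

3

Eliminate → and ↔ using ¬ and ∨.
  ~~(forall a. K(a)) | ~(forall h. forall c. (~K(c) | K(h))) | (forall g. exists d. (R(g,g) & ~M(d)))
Move each ¬ inward, flipping quantifiers it crosses:
  (forall a. K(a)) | (exists h. exists c. (K(c) & ~K(h))) | (forall g. exists d. (R(g,g) & ~M(d)))
All bound variables are already distinct, so no renaming is needed.
Pull the quantifiers to the front (each side's bound variable is not free in the other side):
  forall a. exists h. exists c. forall g. exists d. (K(a) | K(c) & ~K(h) | R(g,g) & ~M(d))
The prefix is forall a exists h exists c forall g exists d: 2 universal, 3 existential.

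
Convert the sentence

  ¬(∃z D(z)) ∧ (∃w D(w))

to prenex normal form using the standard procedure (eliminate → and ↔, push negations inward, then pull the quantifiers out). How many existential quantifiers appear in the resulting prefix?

1

Move each ¬ inward, flipping quantifiers it crosses:
  (∀z ¬D(z)) ∧ (∃w D(w))
All bound variables are already distinct, so no renaming is needed.
Extract every quantifier outward, since the variables are now distinct and don't occur free across branches:
  ∀z ∃w (¬D(z) ∧ D(w))
The prefix is ∀z ∃w: 1 universal, 1 existential.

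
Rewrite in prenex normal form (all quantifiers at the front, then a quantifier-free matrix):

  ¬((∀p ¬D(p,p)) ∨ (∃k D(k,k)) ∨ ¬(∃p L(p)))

Push ¬ through the quantifiers and connectives to reach negation normal form:
  (∃p D(p,p)) ∧ (∀k ¬D(k,k)) ∧ (∃p L(p))
Give each quantifier a distinct variable: p↦y.
  (∃p D(p,p)) ∧ (∀k ¬D(k,k)) ∧ (∃y L(y))
Pull the quantifiers to the front (each side's bound variable is not free in the other side):
  ∃p ∀k ∃y (D(p,p) ∧ ¬D(k,k) ∧ L(y))

∃p ∀k ∃y (D(p,p) ∧ ¬D(k,k) ∧ L(y))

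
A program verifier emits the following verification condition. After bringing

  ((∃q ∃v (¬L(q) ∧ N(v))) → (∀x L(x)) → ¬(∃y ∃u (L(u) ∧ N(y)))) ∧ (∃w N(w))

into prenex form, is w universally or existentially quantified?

existential

First replace A → B with ¬A ∨ B.
  (¬(∃q ∃v (¬L(q) ∧ N(v))) ∨ ¬(∀x L(x)) ∨ ¬(∃y ∃u (L(u) ∧ N(y)))) ∧ (∃w N(w))
Push ¬ through the quantifiers and connectives to reach negation normal form:
  ((∀q ∀v (L(q) ∨ ¬N(v))) ∨ (∃x ¬L(x)) ∨ (∀y ∀u (¬L(u) ∨ ¬N(y)))) ∧ (∃w N(w))
All bound variables are already distinct, so no renaming is needed.
Extract every quantifier outward, since the variables are now distinct and don't occur free across branches:
  ∀q ∀v ∃x ∀y ∀u ∃w ((L(q) ∨ ¬N(v) ∨ ¬L(x) ∨ ¬L(u) ∨ ¬N(y)) ∧ N(w))
The quantifier ∃w sits under an even number of negations (counting the antecedent side of each →), so it remains existential.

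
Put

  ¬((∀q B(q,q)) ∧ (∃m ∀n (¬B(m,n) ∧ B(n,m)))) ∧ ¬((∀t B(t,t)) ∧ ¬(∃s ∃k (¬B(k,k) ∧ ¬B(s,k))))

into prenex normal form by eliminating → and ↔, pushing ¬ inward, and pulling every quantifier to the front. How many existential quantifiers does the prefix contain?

5

Move each ¬ inward, flipping quantifiers it crosses:
  ((∃q ¬B(q,q)) ∨ (∀m ∃n (B(m,n) ∨ ¬B(n,m)))) ∧ ((∃t ¬B(t,t)) ∨ (∃s ∃k (¬B(k,k) ∧ ¬B(s,k))))
Pull the quantifiers to the front (each side's bound variable is not free in the other side):
  ∃q ∀m ∃n ∃t ∃s ∃k ((¬B(q,q) ∨ B(m,n) ∨ ¬B(n,m)) ∧ (¬B(t,t) ∨ ¬B(k,k) ∧ ¬B(s,k)))
The prefix is ∃q ∀m ∃n ∃t ∃s ∃k: 1 universal, 5 existential.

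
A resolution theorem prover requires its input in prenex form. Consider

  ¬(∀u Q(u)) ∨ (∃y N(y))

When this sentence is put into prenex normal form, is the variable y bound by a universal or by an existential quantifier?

Push ¬ through the quantifiers and connectives to reach negation normal form:
  (∃u ¬Q(u)) ∨ (∃y N(y))
All bound variables are already distinct, so no renaming is needed.
Extract every quantifier outward, since the variables are now distinct and don't occur free across branches:
  ∃u ∃y (¬Q(u) ∨ N(y))
The quantifier ∃y sits under an even number of negations, so it remains existential.

existential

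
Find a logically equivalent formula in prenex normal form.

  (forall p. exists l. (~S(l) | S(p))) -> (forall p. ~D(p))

exists p. forall l. forall s. (S(l) & ~S(p) | ~D(s))

Eliminate → and ↔ using ¬ and ∨.
  ~(forall p. exists l. (~S(l) | S(p))) | (forall p. ~D(p))
Move each ¬ inward, flipping quantifiers it crosses:
  (exists p. forall l. (S(l) & ~S(p))) | (forall p. ~D(p))
Rename bound variables to avoid capture: p↦s.
  (exists p. forall l. (S(l) & ~S(p))) | (forall s. ~D(s))
Extract every quantifier outward, since the variables are now distinct and don't occur free across branches:
  exists p. forall l. forall s. (S(l) & ~S(p) | ~D(s))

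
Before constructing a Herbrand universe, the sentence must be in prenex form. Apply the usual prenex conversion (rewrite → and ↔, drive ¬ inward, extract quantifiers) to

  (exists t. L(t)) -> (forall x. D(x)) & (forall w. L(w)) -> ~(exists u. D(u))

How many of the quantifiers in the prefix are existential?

2

Rewrite implications/biconditionals: A → B as ¬A ∨ B.
  ~(exists t. L(t)) | ~((forall x. D(x)) & (forall w. L(w))) | ~(exists u. D(u))
Push ¬ through the quantifiers and connectives to reach negation normal form:
  (forall t. ~L(t)) | (exists x. ~D(x)) | (exists w. ~L(w)) | (forall u. ~D(u))
All bound variables are already distinct, so no renaming is needed.
Finally move all quantifiers to the prefix:
  forall t. exists x. exists w. forall u. (~L(t) | ~D(x) | ~L(w) | ~D(u))
The prefix is forall t exists x exists w forall u: 2 universal, 2 existential.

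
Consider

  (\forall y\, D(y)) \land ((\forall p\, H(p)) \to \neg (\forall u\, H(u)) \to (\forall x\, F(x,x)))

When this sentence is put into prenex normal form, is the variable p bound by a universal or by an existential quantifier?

existential

First replace A → B with ¬A ∨ B.
  (\forall y\, D(y)) \land (\neg (\forall p\, H(p)) \lor \neg \neg (\forall u\, H(u)) \lor (\forall x\, F(x,x)))
Push ¬ through the quantifiers and connectives to reach negation normal form:
  (\forall y\, D(y)) \land ((\exists p\, \neg H(p)) \lor (\forall u\, H(u)) \lor (\forall x\, F(x,x)))
Finally move all quantifiers to the prefix:
  \forall y\, \exists p\, \forall u\, \forall x\, (D(y) \land (\neg H(p) \lor H(u) \lor F(x,x)))
The quantifier \forall p sits under an odd number of negations (counting the antecedent side of each →), so it flips to \exists p.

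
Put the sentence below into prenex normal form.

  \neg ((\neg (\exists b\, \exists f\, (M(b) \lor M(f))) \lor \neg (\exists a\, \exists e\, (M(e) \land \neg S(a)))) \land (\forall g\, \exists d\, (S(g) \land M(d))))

\exists b\, \exists f\, \exists a\, \exists e\, \exists g\, \forall d\, ((M(b) \lor M(f)) \land M(e) \land \neg S(a) \lor \neg S(g) \lor \neg M(d))

Push ¬ through the quantifiers and connectives to reach negation normal form:
  (\exists b\, \exists f\, (M(b) \lor M(f))) \land (\exists a\, \exists e\, (M(e) \land \neg S(a))) \lor (\exists g\, \forall d\, (\neg S(g) \lor \neg M(d)))
All bound variables are already distinct, so no renaming is needed.
Pull the quantifiers to the front (each side's bound variable is not free in the other side):
  \exists b\, \exists f\, \exists a\, \exists e\, \exists g\, \forall d\, ((M(b) \lor M(f)) \land M(e) \land \neg S(a) \lor \neg S(g) \lor \neg M(d))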